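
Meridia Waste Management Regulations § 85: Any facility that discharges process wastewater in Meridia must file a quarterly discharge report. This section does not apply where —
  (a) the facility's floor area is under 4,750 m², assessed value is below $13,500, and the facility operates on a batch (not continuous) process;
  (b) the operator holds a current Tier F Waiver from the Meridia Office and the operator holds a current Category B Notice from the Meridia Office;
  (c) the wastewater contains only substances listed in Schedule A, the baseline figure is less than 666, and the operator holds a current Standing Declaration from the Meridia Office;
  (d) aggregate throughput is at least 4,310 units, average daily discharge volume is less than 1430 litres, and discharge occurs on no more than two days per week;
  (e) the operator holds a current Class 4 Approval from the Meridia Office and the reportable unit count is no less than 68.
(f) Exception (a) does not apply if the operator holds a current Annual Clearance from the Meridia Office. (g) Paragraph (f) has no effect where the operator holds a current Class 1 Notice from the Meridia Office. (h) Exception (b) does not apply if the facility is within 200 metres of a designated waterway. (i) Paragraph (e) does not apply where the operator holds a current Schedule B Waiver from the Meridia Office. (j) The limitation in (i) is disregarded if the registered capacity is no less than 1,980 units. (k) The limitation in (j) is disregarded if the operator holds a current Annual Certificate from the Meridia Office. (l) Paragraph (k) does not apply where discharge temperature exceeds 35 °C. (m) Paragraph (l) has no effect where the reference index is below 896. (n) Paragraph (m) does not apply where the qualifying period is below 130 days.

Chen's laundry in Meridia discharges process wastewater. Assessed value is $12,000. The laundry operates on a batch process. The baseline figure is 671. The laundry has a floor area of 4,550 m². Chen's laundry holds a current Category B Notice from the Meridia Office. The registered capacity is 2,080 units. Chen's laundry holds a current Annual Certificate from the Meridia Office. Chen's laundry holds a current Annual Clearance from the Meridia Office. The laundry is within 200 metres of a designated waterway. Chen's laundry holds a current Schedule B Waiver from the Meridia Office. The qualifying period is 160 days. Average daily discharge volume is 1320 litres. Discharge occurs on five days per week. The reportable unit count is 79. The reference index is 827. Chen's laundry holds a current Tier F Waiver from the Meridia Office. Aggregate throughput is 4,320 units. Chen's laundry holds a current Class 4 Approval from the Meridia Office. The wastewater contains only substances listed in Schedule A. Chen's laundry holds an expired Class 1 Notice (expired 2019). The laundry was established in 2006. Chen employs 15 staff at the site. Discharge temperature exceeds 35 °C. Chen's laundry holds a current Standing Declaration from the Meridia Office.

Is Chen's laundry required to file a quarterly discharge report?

Yes — Chen's laundry must file a quarterly discharge report.

All of (a)'s requirements are met (the facility's floor area is 4,550 m², under the 4,750 m² limit; assessed value is $12,000, below the $13,500 limit; the facility operates on a batch process). But applying paragraphs (f)–(g): (f) operates against (a): a current Annual Clearance is held. (g) is not engaged (the Class 1 Notice is not current), so (f) stands. (a) is therefore removed.
Exception (b)'s conditions are all satisfied: a current Tier F Waiver is held; a current Category B Notice is held. But: (h) operates against (b): the laundry is within 200 m of a designated waterway. (b) is therefore removed.
Exception (c) does not apply: the baseline figure is 671, not less than 666.
Exception (d) fails — discharge occurs on five days per week.
Exception (e) is satisfied on its face — a current Class 4 Approval is held; the reportable unit count is 79, meeting the 68 threshold. But: (i) operates against (e): a current Schedule B Waiver is held. (j) would limit (i) — the registered capacity is 2,080 units, meeting the 1,980 units threshold — but (k) sets (j) aside: (k) is engaged — a current Annual Certificate is held. (l) would limit (k) — discharge temperature exceeds 35 °C — but (m) sets (l) aside: (m) operates against (l): the reference index is 827, below the 896 limit. (n), which would lift (m), is not engaged — the qualifying period is 160 days, not below 130 days. Exception (e) does not apply.
None of the exceptions is available; § 85 applies in full.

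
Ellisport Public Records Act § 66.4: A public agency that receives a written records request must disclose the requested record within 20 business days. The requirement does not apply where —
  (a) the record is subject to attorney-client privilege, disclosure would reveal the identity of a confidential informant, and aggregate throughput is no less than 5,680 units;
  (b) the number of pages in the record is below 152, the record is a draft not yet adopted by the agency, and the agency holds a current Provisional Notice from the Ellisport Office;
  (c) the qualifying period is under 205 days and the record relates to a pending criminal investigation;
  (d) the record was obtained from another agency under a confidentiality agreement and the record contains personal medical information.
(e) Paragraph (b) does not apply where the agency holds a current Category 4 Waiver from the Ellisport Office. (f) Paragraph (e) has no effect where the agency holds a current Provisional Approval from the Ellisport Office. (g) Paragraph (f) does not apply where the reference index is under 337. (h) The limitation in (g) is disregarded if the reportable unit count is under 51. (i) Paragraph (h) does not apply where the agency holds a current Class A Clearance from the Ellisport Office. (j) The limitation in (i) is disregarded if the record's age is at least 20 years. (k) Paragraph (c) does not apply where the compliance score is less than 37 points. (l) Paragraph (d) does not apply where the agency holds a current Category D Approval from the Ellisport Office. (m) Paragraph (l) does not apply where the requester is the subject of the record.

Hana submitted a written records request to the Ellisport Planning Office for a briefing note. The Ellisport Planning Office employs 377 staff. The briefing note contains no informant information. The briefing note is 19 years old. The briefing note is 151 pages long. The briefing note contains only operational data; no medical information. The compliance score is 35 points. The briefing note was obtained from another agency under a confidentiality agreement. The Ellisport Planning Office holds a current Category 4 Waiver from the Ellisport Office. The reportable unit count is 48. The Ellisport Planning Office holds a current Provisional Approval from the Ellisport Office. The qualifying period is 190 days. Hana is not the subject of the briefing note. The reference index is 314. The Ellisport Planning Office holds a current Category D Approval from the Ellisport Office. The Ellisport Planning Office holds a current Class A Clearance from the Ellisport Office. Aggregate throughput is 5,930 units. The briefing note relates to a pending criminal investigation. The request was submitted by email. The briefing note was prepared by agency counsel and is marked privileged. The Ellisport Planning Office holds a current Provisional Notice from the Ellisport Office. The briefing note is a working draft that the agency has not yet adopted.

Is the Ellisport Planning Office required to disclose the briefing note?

Exception (a) does not apply: the briefing note contains no informant information.
All of (b)'s requirements are met (the number of pages in the record is 151, below the 152 limit; the briefing note is an unadopted draft; a current Provisional Notice is held). Turning to paragraphs (e)–(j): (e) operates — a current Category 4 Waiver is held. (f) would limit (e) — a current Provisional Approval is held — but (g) sets (f) aside: (g) is triggered — the reference index is 314, under the 337 limit. (h) would limit (g) — the reportable unit count is 48, under the 51 limit — but (i) sets (h) aside: (i) operates — a current Class A Clearance is held. (j), which would lift (i), is inapplicable — the record's age is 19 years, short of 20 years. So (b) is unavailable.
All of (c)'s requirements are met (the qualifying period is 190 days, under the 205 days limit; the briefing note relates to a pending investigation). But applying paragraph (k): (k) operates against (c): the compliance score is 35 points, less than the 37 points limit. Exception (c) does not apply.
Exception (d) requires that the record contains personal medical information; but the briefing note contains only operational data, so (d) is unavailable.
None of the exceptions is available; § 66.4 applies in full.

Yes — the Ellisport Planning Office must disclose the briefing note.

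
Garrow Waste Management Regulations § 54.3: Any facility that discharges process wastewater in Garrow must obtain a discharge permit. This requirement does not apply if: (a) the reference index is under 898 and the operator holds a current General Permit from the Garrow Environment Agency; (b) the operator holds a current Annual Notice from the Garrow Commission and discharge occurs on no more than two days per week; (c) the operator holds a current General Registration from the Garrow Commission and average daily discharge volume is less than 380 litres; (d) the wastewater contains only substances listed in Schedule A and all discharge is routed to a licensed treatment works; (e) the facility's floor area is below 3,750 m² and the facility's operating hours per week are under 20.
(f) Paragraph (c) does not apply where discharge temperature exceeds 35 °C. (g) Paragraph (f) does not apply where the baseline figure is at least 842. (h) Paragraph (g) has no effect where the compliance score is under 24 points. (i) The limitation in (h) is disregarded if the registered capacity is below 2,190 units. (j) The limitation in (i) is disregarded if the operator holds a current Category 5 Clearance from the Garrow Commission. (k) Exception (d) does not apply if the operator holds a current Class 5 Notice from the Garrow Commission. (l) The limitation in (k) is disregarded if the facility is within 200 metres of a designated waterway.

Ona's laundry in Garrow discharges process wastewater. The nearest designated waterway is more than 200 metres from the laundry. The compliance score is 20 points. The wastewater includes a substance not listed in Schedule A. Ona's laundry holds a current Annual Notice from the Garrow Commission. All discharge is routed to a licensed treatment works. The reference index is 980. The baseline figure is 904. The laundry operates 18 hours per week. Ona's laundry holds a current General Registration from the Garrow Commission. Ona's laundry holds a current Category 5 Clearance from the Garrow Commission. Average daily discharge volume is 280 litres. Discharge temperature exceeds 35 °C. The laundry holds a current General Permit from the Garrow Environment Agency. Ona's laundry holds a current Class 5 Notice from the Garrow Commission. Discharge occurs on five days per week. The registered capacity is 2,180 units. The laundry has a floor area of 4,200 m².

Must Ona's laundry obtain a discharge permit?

Yes — Ona's laundry must obtain a discharge permit.

Exception (a) does not apply: the reference index is 980, not under 898.
Exception (b) does not apply: discharge occurs on five days per week.
All of (c)'s requirements are met (a current General Registration is held; average daily discharge volume is 280 litres, less than the 380 litres limit). But: (f) operates — discharge temperature exceeds 35 °C. (g) is engaged (the baseline figure is 904, meeting the 842 threshold), but is displaced by (h): (h) is triggered — the compliance score is 20 points, under the 24 points limit. (i) would limit (h) — the registered capacity is 2,180 units, below the 2,190 units limit — but (j) sets (i) aside: (j) operates against (i): a current Category 5 Clearance is held. So (c) is unavailable.
Exception (d) requires that the wastewater contains only substances listed in Schedule A; but the wastewater includes a non-Schedule-A substance, so (d) is unavailable.
Exception (e) fails — the facility's floor area is 4,200 m², not below 3,750 m².
None of the exceptions is available; § 54.3 applies in full.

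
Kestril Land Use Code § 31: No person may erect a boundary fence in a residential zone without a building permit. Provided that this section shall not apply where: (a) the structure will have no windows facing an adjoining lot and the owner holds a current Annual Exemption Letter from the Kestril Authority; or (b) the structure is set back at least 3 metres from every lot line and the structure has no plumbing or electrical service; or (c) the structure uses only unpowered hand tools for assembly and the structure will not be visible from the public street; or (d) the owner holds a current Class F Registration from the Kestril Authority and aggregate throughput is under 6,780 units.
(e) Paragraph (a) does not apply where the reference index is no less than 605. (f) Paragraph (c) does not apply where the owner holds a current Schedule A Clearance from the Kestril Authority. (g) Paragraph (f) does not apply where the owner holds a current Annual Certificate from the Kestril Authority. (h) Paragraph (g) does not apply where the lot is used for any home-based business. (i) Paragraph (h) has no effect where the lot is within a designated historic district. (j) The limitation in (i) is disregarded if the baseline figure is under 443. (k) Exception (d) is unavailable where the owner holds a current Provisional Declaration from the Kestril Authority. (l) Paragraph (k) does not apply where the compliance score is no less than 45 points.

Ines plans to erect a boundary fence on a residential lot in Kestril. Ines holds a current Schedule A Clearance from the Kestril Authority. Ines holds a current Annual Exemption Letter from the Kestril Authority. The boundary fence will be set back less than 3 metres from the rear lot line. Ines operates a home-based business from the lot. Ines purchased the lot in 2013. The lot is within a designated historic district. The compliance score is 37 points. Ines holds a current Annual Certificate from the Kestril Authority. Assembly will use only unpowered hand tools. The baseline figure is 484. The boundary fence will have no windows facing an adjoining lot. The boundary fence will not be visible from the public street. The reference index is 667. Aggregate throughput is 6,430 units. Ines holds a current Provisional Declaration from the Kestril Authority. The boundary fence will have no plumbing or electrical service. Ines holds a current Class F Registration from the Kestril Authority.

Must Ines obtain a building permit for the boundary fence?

Exception (a) is satisfied on its face — no windows face an adjoining lot; a current Annual Exemption Letter is held. But: (e) applies — the reference index is 667, meeting the 605 threshold. Exception (a) does not apply.
Exception (b) fails — the rear setback is under 3 m.
All of (c)'s requirements are met (assembly uses only hand tools; the structure will not be visible from the street). Considering the limiting provisions: (f) would limit (c) — a current Schedule A Clearance is held — but (g) sets (f) aside: (g) applies — a current Annual Certificate is held. (h) is engaged (a home-based business operates on the lot), but is overridden by (i): (i) operates against (h): the lot is in a historic district. (j), which would lift (i), is inapplicable — the baseline figure is 484, not under 443. So (c) applies.
Exception (d) is satisfied on its face — a current Class F Registration is held; aggregate throughput is 6,430 units, under the 6,780 units limit. But: (k) operates — a current Provisional Declaration is held. (l) is not engaged (the compliance score is 37 points, short of 45 points), so (k) stands. (d) is therefore removed.

No — exception (c) applies; Ines does not need a building permit.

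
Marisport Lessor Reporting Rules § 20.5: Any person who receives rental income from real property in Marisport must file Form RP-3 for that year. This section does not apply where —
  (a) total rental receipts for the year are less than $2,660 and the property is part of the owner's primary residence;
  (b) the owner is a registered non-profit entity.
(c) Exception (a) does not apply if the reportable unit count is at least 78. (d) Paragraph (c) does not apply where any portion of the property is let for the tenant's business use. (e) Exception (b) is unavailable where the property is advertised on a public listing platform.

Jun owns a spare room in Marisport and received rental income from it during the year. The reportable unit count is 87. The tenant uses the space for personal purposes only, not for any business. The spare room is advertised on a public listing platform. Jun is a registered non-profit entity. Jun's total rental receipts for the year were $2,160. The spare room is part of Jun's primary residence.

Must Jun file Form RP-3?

Exception (a) is satisfied on its face — total rental receipts for the year are $2,160, less than the $2,660 limit; the spare room is part of the primary residence. But: (c) is triggered — the reportable unit count is 87, meeting the 78 threshold. (d), which would lift (c), is not triggered — the space is used for personal purposes only. So (a) is unavailable.
All of (b)'s requirements are met (Jun is a registered non-profit). However, paragraph (e) must be considered: (e) applies — the property is publicly advertised. Exception (b) does not apply.
No exception displaces § 20.5.

Yes — Jun must file Form RP-3.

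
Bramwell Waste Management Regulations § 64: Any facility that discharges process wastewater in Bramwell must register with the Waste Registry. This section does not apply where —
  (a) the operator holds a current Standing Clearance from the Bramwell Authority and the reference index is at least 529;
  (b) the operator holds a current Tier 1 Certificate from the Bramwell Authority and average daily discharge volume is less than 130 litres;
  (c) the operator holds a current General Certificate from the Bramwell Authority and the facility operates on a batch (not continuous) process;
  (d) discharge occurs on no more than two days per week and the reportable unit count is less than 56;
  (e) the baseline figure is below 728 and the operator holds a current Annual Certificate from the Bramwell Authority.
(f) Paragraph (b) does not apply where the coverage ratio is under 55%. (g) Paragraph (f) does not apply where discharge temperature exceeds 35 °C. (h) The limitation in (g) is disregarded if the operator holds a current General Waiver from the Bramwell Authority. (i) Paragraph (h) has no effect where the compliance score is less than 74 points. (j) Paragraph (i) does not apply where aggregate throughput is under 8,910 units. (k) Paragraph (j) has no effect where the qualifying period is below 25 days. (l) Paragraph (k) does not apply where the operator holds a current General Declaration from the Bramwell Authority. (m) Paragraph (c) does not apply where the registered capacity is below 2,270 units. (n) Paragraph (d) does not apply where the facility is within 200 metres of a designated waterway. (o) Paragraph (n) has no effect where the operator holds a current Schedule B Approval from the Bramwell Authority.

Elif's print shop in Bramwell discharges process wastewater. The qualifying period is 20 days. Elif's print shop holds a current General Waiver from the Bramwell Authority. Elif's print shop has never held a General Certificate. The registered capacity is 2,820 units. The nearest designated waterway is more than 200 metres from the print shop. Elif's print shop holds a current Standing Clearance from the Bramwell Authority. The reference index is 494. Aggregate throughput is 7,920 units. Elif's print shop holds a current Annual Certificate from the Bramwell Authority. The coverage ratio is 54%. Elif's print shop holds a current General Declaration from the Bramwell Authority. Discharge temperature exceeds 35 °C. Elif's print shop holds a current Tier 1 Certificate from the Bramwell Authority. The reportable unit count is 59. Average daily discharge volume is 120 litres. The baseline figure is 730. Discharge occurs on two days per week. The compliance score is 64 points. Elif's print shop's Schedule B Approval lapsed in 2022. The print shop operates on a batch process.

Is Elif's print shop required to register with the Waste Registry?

Yes — Elif's print shop must register with the Waste Registry.

Exception (a) fails — the reference index is 494, short of 529.
Exception (b): a current Tier 1 Certificate is held; average daily discharge volume is 120 litres, less than the 130 litres limit — every condition holds. But: (f) operates against (b): the coverage ratio is 54%, under the 55% limit. (g) applies (discharge temperature exceeds 35 °C), but is itself disapplied by (h): (h) is engaged — a current General Waiver is held. (i) operates (the compliance score is 64 points, less than the 74 points limit), but is set aside by (j): (j) is triggered — aggregate throughput is 7,920 units, under the 8,910 units limit. (k) is engaged (the qualifying period is 20 days, below the 25 days limit), but is itself disapplied by (l): (l) operates — a current General Declaration is held. Exception (b) does not apply.
Exception (c) does not apply: there is no General Certificate in force.
Exception (d) fails — the reportable unit count is 59, not less than 56.
Exception (e) fails — the baseline figure is 730, not below 728.
No exception displaces § 64.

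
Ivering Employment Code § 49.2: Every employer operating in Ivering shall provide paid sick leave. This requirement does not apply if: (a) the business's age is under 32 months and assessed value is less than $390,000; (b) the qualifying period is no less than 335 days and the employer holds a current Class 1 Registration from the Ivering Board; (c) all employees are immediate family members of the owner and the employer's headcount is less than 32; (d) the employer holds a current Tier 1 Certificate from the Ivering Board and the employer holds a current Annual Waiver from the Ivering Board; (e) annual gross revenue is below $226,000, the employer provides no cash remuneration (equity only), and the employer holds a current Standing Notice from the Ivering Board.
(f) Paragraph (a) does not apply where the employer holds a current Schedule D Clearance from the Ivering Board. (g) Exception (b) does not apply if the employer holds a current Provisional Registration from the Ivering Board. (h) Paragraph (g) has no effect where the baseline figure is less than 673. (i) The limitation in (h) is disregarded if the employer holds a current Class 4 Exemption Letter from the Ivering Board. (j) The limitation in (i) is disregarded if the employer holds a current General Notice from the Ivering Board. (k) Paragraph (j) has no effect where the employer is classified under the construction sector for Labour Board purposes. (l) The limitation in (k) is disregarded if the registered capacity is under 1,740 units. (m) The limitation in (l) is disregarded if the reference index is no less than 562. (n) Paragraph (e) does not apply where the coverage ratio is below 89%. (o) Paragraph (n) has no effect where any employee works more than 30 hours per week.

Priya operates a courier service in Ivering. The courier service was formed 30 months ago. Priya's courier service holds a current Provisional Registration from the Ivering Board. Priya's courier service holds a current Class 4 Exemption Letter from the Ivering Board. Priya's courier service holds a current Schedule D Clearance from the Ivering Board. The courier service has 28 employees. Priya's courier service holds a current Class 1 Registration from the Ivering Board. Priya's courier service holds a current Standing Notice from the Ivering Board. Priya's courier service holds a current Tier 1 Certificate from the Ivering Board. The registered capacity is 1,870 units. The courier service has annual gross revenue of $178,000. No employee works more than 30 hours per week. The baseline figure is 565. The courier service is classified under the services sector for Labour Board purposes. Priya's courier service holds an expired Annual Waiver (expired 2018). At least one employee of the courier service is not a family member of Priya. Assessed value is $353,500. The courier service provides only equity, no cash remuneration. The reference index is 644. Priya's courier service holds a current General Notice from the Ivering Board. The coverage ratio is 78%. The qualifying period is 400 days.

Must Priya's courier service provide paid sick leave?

No — exception (b) applies; Priya's courier service is not required to provide paid sick leave.

Exception (a) is satisfied on its face — the business's age is 30 months, under the 32 months limit; assessed value is $353,500, less than the $390,000 limit. However, paragraph (f) must be considered: (f) is triggered — a current Schedule D Clearance is held. (a) is therefore removed.
Exception (b): the qualifying period is 400 days, meeting the 335 days threshold; a current Class 1 Registration is held — every condition holds. Under paragraphs (g)–(m): (g) would limit (b) — a current Provisional Registration is held — but (h) sets (g) aside: (h) operates against (g): the baseline figure is 565, less than the 673 limit. (i) is engaged (a current Class 4 Exemption Letter is held), but is displaced by (j): (j) is triggered — a current General Notice is held. (k), which would lift (j), does not operate here — the courier service is classified under the services sector. Exception (b) stands.
Exception (c) requires that all employees are immediate family members of the owner; but at least one employee is not a family member, so (c) is unavailable.
Exception (d) does not apply: no current Annual Waiver is held.
Exception (e): annual gross revenue is $178,000, below the $226,000 limit; remuneration is equity-only; a current Standing Notice is held — every condition holds. But: (n) operates against (e): the coverage ratio is 78%, below the 89% limit. (o), which would lift (n), is inapplicable — no employee exceeds 30 hours/week. Exception (e) does not apply.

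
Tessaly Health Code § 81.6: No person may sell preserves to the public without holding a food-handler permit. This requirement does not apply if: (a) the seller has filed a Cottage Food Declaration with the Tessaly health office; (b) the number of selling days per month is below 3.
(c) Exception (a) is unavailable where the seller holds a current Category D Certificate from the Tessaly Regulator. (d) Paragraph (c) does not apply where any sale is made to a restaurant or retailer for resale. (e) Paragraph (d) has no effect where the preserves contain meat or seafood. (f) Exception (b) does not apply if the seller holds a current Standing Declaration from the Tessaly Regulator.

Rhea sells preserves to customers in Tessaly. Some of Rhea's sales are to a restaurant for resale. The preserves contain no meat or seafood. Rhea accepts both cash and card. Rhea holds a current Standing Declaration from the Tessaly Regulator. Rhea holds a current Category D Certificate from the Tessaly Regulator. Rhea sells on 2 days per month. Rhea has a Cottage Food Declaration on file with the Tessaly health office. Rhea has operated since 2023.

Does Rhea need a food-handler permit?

All of (a)'s requirements are met (a Cottage Food Declaration is on file). Applying paragraphs (c)–(e): (c) applies (a current Category D Certificate is held), but is displaced by (d): (d) applies — some sales are to a restaurant for resale. (e) is not triggered (the preserves contain no meat or seafood), so (d) stands. Exception (a) stands.
Exception (b) is satisfied on its face — the number of selling days per month is 2, below the 3 limit. Turning to paragraph (f): (f) operates against (b): a current Standing Declaration is held. (b) is therefore removed.

No — exception (a) applies; Rhea is not required to hold a food-handler permit.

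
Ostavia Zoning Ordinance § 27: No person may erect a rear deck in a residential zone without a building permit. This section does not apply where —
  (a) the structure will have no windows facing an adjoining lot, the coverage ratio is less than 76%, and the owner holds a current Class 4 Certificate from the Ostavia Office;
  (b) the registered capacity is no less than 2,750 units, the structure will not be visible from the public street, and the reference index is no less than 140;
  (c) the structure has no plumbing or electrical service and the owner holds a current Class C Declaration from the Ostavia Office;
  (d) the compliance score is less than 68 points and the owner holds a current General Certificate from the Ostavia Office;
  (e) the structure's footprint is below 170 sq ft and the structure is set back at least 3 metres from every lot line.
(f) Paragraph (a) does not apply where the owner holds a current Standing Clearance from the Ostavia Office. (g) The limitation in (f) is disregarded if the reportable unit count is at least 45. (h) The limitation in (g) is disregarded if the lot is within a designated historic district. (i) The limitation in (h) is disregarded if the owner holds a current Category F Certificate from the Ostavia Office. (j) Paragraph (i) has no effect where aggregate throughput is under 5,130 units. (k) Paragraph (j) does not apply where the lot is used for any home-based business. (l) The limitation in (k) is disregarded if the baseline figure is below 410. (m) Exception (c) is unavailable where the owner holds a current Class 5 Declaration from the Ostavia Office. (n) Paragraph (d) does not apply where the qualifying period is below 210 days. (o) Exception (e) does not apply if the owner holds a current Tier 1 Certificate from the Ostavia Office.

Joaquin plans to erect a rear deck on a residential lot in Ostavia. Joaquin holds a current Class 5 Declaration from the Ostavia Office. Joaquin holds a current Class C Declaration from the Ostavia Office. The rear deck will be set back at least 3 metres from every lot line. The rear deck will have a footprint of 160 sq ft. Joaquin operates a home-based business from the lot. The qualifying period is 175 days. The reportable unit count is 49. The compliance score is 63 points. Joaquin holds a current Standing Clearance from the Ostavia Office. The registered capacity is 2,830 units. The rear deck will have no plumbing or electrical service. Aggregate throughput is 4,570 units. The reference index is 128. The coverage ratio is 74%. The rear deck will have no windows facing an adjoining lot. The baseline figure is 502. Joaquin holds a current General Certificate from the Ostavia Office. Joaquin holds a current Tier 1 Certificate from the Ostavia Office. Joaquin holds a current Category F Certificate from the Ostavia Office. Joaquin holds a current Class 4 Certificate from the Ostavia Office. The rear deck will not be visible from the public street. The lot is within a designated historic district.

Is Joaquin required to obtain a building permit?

Exception (a): no windows face an adjoining lot; the coverage ratio is 74%, less than the 76% limit; a current Class 4 Certificate is held — every condition holds. As to paragraphs (f)–(l): (f) would limit (a) — a current Standing Clearance is held — but (g) sets (f) aside: (g) is engaged — the reportable unit count is 49, meeting the 45 threshold. (h) is triggered (the lot is in a historic district), but is overridden by (i): (i) is triggered — a current Category F Certificate is held. (j) applies (aggregate throughput is 4,570 units, under the 5,130 units limit), but yields to (k): (k) applies — a home-based business operates on the lot. (l) is inapplicable (the baseline figure is 502, not below 410), so (k) stands. Exception (a) stands.
Exception (b) requires that the reference index is no less than 140; but the reference index is 128, short of 140, so (b) is unavailable.
All of (c)'s requirements are met (there is no plumbing or electrical service; a current Class C Declaration is held). However, paragraph (m) must be considered: (m) operates against (c): a current Class 5 Declaration is held. (c) is therefore removed.
Exception (d) is satisfied on its face — the compliance score is 63 points, less than the 68 points limit; a current General Certificate is held. But: (n) operates — the qualifying period is 175 days, below the 210 days limit. So (d) is unavailable.
Exception (e) is satisfied on its face — the structure's footprint is 160 sq ft, below the 170 sq ft limit; the setback is at least 3 m on every side. However, paragraph (o) must be considered: (o) operates against (e): a current Tier 1 Certificate is held. Exception (e) does not apply.

No — exception (a) applies; Joaquin does not need a building permit.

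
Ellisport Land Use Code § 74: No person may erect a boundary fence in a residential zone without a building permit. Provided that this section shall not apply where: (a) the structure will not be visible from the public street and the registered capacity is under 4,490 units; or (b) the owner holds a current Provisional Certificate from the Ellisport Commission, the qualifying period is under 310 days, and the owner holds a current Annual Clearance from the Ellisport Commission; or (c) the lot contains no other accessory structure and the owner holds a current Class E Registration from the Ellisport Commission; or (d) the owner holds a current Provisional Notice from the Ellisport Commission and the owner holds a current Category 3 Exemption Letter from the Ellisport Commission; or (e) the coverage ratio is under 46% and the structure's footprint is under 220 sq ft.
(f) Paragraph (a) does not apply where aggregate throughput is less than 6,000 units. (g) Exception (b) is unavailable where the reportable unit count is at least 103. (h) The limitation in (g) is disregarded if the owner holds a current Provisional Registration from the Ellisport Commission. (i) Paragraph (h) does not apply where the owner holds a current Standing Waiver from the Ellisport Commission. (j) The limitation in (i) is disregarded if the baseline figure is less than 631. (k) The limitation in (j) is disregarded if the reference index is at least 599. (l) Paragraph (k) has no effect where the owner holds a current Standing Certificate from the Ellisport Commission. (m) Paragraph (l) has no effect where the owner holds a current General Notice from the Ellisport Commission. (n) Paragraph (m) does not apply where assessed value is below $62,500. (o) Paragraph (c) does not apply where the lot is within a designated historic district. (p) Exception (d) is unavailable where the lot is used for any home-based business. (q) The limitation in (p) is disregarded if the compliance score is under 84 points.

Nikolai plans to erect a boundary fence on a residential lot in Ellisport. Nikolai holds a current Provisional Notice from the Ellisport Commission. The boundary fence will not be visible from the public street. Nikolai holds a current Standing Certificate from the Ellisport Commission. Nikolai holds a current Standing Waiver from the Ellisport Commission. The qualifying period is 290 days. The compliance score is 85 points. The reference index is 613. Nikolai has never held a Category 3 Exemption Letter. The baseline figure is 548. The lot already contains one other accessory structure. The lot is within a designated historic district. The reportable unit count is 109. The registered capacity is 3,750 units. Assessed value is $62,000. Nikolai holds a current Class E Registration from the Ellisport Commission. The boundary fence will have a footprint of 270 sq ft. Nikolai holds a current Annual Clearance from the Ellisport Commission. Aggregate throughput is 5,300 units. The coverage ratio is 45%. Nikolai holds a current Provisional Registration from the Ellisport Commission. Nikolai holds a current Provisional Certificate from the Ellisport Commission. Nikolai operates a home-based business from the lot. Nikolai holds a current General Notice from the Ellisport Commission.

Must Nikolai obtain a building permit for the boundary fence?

Exception (a)'s conditions are all satisfied: the structure will not be visible from the street; the registered capacity is 3,750 units, under the 4,490 units limit. However, paragraph (f) must be considered: (f) is engaged — aggregate throughput is 5,300 units, less than the 6,000 units limit. (a) is therefore removed.
Exception (b) is satisfied on its face — a current Provisional Certificate is held; the qualifying period is 290 days, under the 310 days limit; a current Annual Clearance is held. Applying paragraphs (g)–(n): (g) operates (the reportable unit count is 109, meeting the 103 threshold), but is itself disapplied by (h): (h) operates against (g): a current Provisional Registration is held. (i) would limit (h) — a current Standing Waiver is held — but (j) sets (i) aside: (j) operates against (i): the baseline figure is 548, less than the 631 limit. (k) applies (the reference index is 613, meeting the 599 threshold), but is displaced by (l): (l) operates against (k): a current Standing Certificate is held. (m) would limit (l) — a current General Notice is held — but (n) sets (m) aside: (n) operates — assessed value is $62,000, below the $62,500 limit. So (b) applies.
Exception (c) does not apply: the lot already has another accessory structure.
Exception (d) does not apply: there is no Category 3 Exemption Letter in force.
Exception (e) does not apply: the structure's footprint is 270 sq ft, not under 220 sq ft.

No — exception (b) applies; Nikolai does not need a building permit.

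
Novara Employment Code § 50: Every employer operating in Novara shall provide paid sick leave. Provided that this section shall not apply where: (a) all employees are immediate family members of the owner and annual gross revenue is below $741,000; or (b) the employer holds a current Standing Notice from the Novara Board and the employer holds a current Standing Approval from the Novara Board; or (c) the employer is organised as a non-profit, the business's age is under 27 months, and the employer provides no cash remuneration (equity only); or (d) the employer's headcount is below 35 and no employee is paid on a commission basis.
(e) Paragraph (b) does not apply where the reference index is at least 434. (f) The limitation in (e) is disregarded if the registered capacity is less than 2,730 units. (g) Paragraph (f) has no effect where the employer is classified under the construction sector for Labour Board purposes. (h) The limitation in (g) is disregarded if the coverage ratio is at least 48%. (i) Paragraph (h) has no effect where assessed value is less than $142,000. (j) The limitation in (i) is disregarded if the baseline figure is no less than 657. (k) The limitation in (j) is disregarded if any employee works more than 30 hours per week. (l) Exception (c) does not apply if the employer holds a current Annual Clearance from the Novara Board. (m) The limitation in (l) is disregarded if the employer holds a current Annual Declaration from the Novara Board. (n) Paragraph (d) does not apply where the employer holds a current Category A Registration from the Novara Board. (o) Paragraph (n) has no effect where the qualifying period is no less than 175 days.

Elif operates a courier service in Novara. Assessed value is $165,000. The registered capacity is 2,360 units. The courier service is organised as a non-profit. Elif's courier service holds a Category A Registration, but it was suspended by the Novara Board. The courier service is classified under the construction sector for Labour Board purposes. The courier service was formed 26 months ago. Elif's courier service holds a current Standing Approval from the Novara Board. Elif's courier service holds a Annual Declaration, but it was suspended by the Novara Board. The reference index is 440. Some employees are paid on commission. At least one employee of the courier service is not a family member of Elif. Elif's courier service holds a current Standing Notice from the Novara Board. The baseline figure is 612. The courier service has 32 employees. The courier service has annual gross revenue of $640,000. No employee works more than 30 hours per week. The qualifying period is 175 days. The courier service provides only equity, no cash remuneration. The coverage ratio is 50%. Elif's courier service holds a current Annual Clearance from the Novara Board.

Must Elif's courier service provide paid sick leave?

No — exception (b) applies; Elif's courier service is not required to provide paid sick leave.

Exception (a) does not apply: at least one employee is not a family member.
Exception (b) is satisfied on its face — a current Standing Notice is held; a current Standing Approval is held. Considering the limiting provisions: (e) applies (the reference index is 440, meeting the 434 threshold), but yields to (f): (f) is triggered — the registered capacity is 2,360 units, less than the 2,730 units limit. (g) is engaged (the courier service is classified under the construction sector), but yields to (h): (h) is engaged — the coverage ratio is 50%, meeting the 48% threshold. (i), which would lift (h), is inapplicable — assessed value is $165,000, not less than $142,000. (b) remains available.
All of (c)'s requirements are met (the employer is a non-profit; the business's age is 26 months, under the 27 months limit; remuneration is equity-only). However, paragraphs (l)–(m) must be considered: (l) operates against (c): a current Annual Clearance is held. (m), which would lift (l), is not engaged — no current Annual Declaration is held. Exception (c) does not apply.
Exception (d) requires that no employee is paid on a commission basis; but some employees are paid on commission, so (d) is unavailable.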